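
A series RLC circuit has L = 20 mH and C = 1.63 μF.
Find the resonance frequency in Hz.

Step 1 — Resonance condition Im(Z)=0 gives ω₀ = 1/√(LC).
Step 2 — ω₀ = 1/√(0.02·1.63e-06) = 5538 rad/s.
Step 3 — f₀ = ω₀/(2π) = 881.5 Hz.

f₀ = 881.5 Hz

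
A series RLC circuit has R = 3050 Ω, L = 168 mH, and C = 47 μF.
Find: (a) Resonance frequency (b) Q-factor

Step 1 — Resonance condition Im(Z)=0 gives ω₀ = 1/√(LC).
Step 2 — ω₀ = 1/√(0.168·4.7e-05) = 355.9 rad/s.
Step 3 — f₀ = ω₀/(2π) = 56.64 Hz.
Step 4 — Series Q: Q = ω₀L/R = 355.9·0.168/3050 = 0.0196.

(a) f₀ = 56.64 Hz  (b) Q = 0.0196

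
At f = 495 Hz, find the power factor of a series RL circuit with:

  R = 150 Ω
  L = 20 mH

Step 1 — Angular frequency: ω = 2π·f = 2π·495 = 3110 rad/s.
Step 2 — Component impedances:
  R: Z = R = 150 Ω
  L: Z = jωL = j·3110·0.02 = 0 + j62.2 Ω
Step 3 — Series combination: Z_total = R + L = 150 + j62.2 Ω = 162.4∠22.5° Ω.
Step 4 — Power factor: PF = cos(φ) = Re(Z)/|Z| = 150/162.39 = 0.9237.
Step 5 — Type: Im(Z) = 62.2 ⇒ lagging (phase φ = 22.5°).

PF = 0.9237 (lagging, φ = 22.5°)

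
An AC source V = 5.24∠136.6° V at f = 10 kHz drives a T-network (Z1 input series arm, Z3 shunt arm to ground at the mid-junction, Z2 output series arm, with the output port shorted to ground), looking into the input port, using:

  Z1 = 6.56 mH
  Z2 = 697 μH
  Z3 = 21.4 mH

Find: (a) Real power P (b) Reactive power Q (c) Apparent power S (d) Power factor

Step 1 — Angular frequency: ω = 2π·f = 2π·1e+04 = 6.283e+04 rad/s.
Step 2 — Component impedances:
  Z1: Z = jωL = j·6.283e+04·0.00656 = 0 + j412.2 Ω
  Z2: Z = jωL = j·6.283e+04·0.000697 = 0 + j43.79 Ω
  Z3: Z = jωL = j·6.283e+04·0.0214 = 0 + j1345 Ω
Step 3 — With the output port shorted to ground, the output series arm Z2 runs from the junction to ground; the shunt arm Z3 also runs from the junction to ground. They appear in parallel: Z3 || Z2 = 0 + j42.41 Ω.
Step 4 — Series with input arm Z1: Z_in = Z1 + (Z3 || Z2) = 0 + j454.6 Ω = 454.6∠90.0° Ω.
Step 5 — Source phasor: V = 5.24∠136.6° V = -3.807 + j3.6 V.
Step 6 — Current: I = V / Z = 0.00792 + j0.008375 A = 0.01153∠46.6° A.
Step 7 — Complex power: S = V·I* = 0 + j0.0604 VA.
Step 8 — Real power: P = Re(S) = 0 W.
Step 9 — Reactive power: Q = Im(S) = 0.0604 VAR.
Step 10 — Apparent power: |S| = 0.0604 VA.
Step 11 — Power factor: PF = P/|S| = 0 (lagging).

(a) P = 0 W  (b) Q = 0.0604 VAR  (c) S = 0.0604 VA  (d) PF = 0 (lagging)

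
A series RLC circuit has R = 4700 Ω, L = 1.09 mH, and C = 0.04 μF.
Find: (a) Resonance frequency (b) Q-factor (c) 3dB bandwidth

Step 1 — Resonance: ω₀ = 1/√(LC) = 1/√(0.00109·4e-08) = 1.514e+05 rad/s.
Step 2 — f₀ = ω₀/(2π) = 2.41e+04 Hz.
Step 3 — Series Q: Q = ω₀L/R = 1.514e+05·0.00109/4700 = 0.03512.
Step 4 — Bandwidth: Δω = ω₀/Q = 4.312e+06 rad/s; BW = Δω/(2π) = 6.863e+05 Hz.

(a) f₀ = 2.41e+04 Hz  (b) Q = 0.03512  (c) BW = 6.863e+05 Hz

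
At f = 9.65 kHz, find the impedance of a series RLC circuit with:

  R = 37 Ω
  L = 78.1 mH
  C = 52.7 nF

Step 1 — Angular frequency: ω = 2π·f = 2π·9650 = 6.063e+04 rad/s.
Step 2 — Component impedances:
  R: Z = R = 37 Ω
  L: Z = jωL = j·6.063e+04·0.0781 = 0 + j4735 Ω
  C: Z = 1/(jωC) = -j/(ω·C) = 0 - j313 Ω
Step 3 — Series combination: Z_total = R + L + C = 37 + j4422 Ω = 4423∠89.5° Ω.

Z = 37 + j4422 Ω = 4423∠89.5° Ω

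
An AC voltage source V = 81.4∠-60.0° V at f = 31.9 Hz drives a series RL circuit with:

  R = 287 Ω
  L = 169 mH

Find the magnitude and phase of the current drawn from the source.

Step 1 — Angular frequency: ω = 2π·f = 2π·31.9 = 200.4 rad/s.
Step 2 — Component impedances:
  R: Z = R = 287 Ω
  L: Z = jωL = j·200.4·0.169 = 0 + j33.87 Ω
Step 3 — Series combination: Z_total = R + L = 287 + j33.87 Ω = 289∠6.7° Ω.
Step 4 — Source phasor: V = 81.4∠-60.0° V = 40.7 - j70.49 V.
Step 5 — Ohm's law: I = V / Z_total = (40.7 - j70.49) / (287 + j33.87) = 0.1113 - j0.2588 A.
Step 6 — Convert to polar: |I| = 0.2817 A, ∠I = -66.7°.

I = 0.2817∠-66.7° A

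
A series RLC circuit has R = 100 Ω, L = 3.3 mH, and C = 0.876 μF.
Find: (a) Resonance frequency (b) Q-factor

Step 1 — Resonance condition Im(Z)=0 gives ω₀ = 1/√(LC).
Step 2 — ω₀ = 1/√(0.0033·8.76e-07) = 1.86e+04 rad/s.
Step 3 — f₀ = ω₀/(2π) = 2960 Hz.
Step 4 — Series Q: Q = ω₀L/R = 1.86e+04·0.0033/100 = 0.6138.

(a) f₀ = 2960 Hz  (b) Q = 0.6138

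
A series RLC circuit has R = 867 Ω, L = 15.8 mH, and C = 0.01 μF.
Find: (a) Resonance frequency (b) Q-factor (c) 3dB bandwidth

Step 1 — Resonance: ω₀ = 1/√(LC) = 1/√(0.0158·1e-08) = 7.956e+04 rad/s.
Step 2 — f₀ = ω₀/(2π) = 1.266e+04 Hz.
Step 3 — Series Q: Q = ω₀L/R = 7.956e+04·0.0158/867 = 1.45.
Step 4 — Bandwidth: Δω = ω₀/Q = 5.487e+04 rad/s; BW = Δω/(2π) = 8733 Hz.

(a) f₀ = 1.266e+04 Hz  (b) Q = 1.45  (c) BW = 8733 Hz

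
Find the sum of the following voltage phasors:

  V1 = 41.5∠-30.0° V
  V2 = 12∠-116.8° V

Step 1 — Convert each phasor to rectangular form:
  V1 = 41.5·(cos(-30.0°) + j·sin(-30.0°)) = 35.94 - j20.75 V
  V2 = 12·(cos(-116.8°) + j·sin(-116.8°)) = -5.411 - j10.71 V
Step 2 — Sum components: V_total = 30.53 - j31.46 V.
Step 3 — Convert to polar: |V_total| = 43.84 V, ∠V_total = -45.9°.

V_total = 43.84∠-45.9° V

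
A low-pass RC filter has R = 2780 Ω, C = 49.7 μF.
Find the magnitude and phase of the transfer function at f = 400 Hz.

Step 1 — Angular frequency: ω = 2π·400 = 2513 rad/s.
Step 2 — Transfer function: H(jω) = 1/(1 + jωRC).
Step 3 — Denominator: 1 + jωRC = 1 + j·2513·2780·4.97e-05 = 1 + j347.2.
Step 4 — H = 8.293e-06 - j0.00288.
Step 5 — Magnitude: |H| = 0.00288 (-50.8 dB); phase: φ = -89.8°.

|H| = 0.00288 (-50.8 dB), φ = -89.8°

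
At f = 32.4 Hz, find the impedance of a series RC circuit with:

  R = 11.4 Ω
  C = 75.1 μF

Step 1 — Angular frequency: ω = 2π·f = 2π·32.4 = 203.6 rad/s.
Step 2 — Component impedances:
  R: Z = R = 11.4 Ω
  C: Z = 1/(jωC) = -j/(ω·C) = 0 - j65.41 Ω
Step 3 — Series combination: Z_total = R + C = 11.4 - j65.41 Ω = 66.39∠-80.1° Ω.

Z = 11.4 - j65.41 Ω = 66.39∠-80.1° Ω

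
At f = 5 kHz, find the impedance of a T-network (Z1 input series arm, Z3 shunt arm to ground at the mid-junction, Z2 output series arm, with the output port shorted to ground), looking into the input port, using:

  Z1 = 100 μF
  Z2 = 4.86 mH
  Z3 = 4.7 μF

Step 1 — Angular frequency: ω = 2π·f = 2π·5000 = 3.142e+04 rad/s.
Step 2 — Component impedances:
  Z1: Z = 1/(jωC) = -j/(ω·C) = 0 - j0.3183 Ω
  Z2: Z = jωL = j·3.142e+04·0.00486 = 0 + j152.7 Ω
  Z3: Z = 1/(jωC) = -j/(ω·C) = 0 - j6.773 Ω
Step 3 — With the output port shorted to ground, the output series arm Z2 runs from the junction to ground; the shunt arm Z3 also runs from the junction to ground. They appear in parallel: Z3 || Z2 = 0 - j7.087 Ω.
Step 4 — Series with input arm Z1: Z_in = Z1 + (Z3 || Z2) = 0 - j7.405 Ω = 7.405∠-90.0° Ω.

Z = 0 - j7.405 Ω = 7.405∠-90.0° Ω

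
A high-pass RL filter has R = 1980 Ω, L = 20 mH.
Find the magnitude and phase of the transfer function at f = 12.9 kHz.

Step 1 — Angular frequency: ω = 2π·1.29e+04 = 8.105e+04 rad/s.
Step 2 — Transfer function: H(jω) = jωL/(R + jωL).
Step 3 — Numerator jωL = j·1621; denominator R + jωL = 1980 + j1621.
Step 4 — H = 0.4013 + j0.4902.
Step 5 — Magnitude: |H| = 0.6335 (-4.0 dB); phase: φ = 50.7°.

|H| = 0.6335 (-4.0 dB), φ = 50.7°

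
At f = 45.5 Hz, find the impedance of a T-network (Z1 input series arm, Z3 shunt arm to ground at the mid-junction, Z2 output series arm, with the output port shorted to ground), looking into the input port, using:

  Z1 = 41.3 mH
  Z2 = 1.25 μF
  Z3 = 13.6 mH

Step 1 — Angular frequency: ω = 2π·f = 2π·45.5 = 285.9 rad/s.
Step 2 — Component impedances:
  Z1: Z = jωL = j·285.9·0.0413 = 0 + j11.81 Ω
  Z2: Z = 1/(jωC) = -j/(ω·C) = 0 - j2798 Ω
  Z3: Z = jωL = j·285.9·0.0136 = 0 + j3.888 Ω
Step 3 — With the output port shorted to ground, the output series arm Z2 runs from the junction to ground; the shunt arm Z3 also runs from the junction to ground. They appear in parallel: Z3 || Z2 = 0 + j3.893 Ω.
Step 4 — Series with input arm Z1: Z_in = Z1 + (Z3 || Z2) = 0 + j15.7 Ω = 15.7∠90.0° Ω.

Z = 0 + j15.7 Ω = 15.7∠90.0° Ω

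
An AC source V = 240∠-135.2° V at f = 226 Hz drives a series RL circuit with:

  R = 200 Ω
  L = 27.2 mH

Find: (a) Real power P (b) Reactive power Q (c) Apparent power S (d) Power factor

Step 1 — Angular frequency: ω = 2π·f = 2π·226 = 1420 rad/s.
Step 2 — Component impedances:
  R: Z = R = 200 Ω
  L: Z = jωL = j·1420·0.0272 = 0 + j38.62 Ω
Step 3 — Series combination: Z_total = R + L = 200 + j38.62 Ω = 203.7∠10.9° Ω.
Step 4 — Source phasor: V = 240∠-135.2° V = -170.3 - j169.1 V.
Step 5 — Current: I = V / Z = -0.9783 - j0.6566 A = 1.178∠-146.1° A.
Step 6 — Complex power: S = V·I* = 277.6 + j53.62 VA.
Step 7 — Real power: P = Re(S) = 277.6 W.
Step 8 — Reactive power: Q = Im(S) = 53.62 VAR.
Step 9 — Apparent power: |S| = 282.8 VA.
Step 10 — Power factor: PF = P/|S| = 0.9819 (lagging).

(a) P = 277.6 W  (b) Q = 53.62 VAR  (c) S = 282.8 VA  (d) PF = 0.9819 (lagging)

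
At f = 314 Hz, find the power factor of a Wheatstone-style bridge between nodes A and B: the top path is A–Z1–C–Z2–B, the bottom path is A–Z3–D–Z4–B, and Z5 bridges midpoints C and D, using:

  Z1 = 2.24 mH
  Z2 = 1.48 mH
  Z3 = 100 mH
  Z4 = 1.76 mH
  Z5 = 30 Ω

Step 1 — Angular frequency: ω = 2π·f = 2π·314 = 1973 rad/s.
Step 2 — Component impedances:
  Z1: Z = jωL = j·1973·0.00224 = 0 + j4.419 Ω
  Z2: Z = jωL = j·1973·0.00148 = 0 + j2.92 Ω
  Z3: Z = jωL = j·1973·0.1 = 0 + j197.3 Ω
  Z4: Z = jωL = j·1973·0.00176 = 0 + j3.472 Ω
  Z5: Z = R = 30 Ω
Step 3 — Bridge requires nodal analysis (the Z5 bridge couples midpoints C and D, so the two paths cannot be reduced to a simple series/parallel combination). Setting node B to ground and injecting 1 A at node A, the 3-node admittance system at A, C, D solves to V_A = Z_AB = 0.2321 + j7.032 Ω = 7.036∠88.1° Ω.
Step 4 — Power factor: PF = cos(φ) = Re(Z)/|Z| = 0.2321/7.036 = 0.03299.
Step 5 — Type: Im(Z) = 7.032 ⇒ lagging (phase φ = 88.1°).

PF = 0.03299 (lagging, φ = 88.1°)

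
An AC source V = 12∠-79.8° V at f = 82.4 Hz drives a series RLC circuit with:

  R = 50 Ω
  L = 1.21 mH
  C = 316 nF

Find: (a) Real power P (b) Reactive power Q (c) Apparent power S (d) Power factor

Step 1 — Angular frequency: ω = 2π·f = 2π·82.4 = 517.7 rad/s.
Step 2 — Component impedances:
  R: Z = R = 50 Ω
  L: Z = jωL = j·517.7·0.00121 = 0 + j0.6265 Ω
  C: Z = 1/(jωC) = -j/(ω·C) = 0 - j6112 Ω
Step 3 — Series combination: Z_total = R + L + C = 50 - j6112 Ω = 6112∠-89.5° Ω.
Step 4 — Source phasor: V = 12∠-79.8° V = 2.125 - j11.81 V.
Step 5 — Current: I = V / Z = 0.001935 + j0.0003319 A = 0.001963∠9.7° A.
Step 6 — Complex power: S = V·I* = 0.0001927 - j0.02356 VA.
Step 7 — Real power: P = Re(S) = 0.0001927 W.
Step 8 — Reactive power: Q = Im(S) = -0.02356 VAR.
Step 9 — Apparent power: |S| = 0.02356 VA.
Step 10 — Power factor: PF = P/|S| = 0.008181 (leading).

(a) P = 0.0001927 W  (b) Q = -0.02356 VAR  (c) S = 0.02356 VA  (d) PF = 0.008181 (leading)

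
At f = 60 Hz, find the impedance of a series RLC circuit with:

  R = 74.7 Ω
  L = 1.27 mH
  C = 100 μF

Step 1 — Angular frequency: ω = 2π·f = 2π·60 = 377 rad/s.
Step 2 — Component impedances:
  R: Z = R = 74.7 Ω
  L: Z = jωL = j·377·0.00127 = 0 + j0.4788 Ω
  C: Z = 1/(jωC) = -j/(ω·C) = 0 - j26.53 Ω
Step 3 — Series combination: Z_total = R + L + C = 74.7 - j26.05 Ω = 79.11∠-19.2° Ω.

Z = 74.7 - j26.05 Ω = 79.11∠-19.2° Ω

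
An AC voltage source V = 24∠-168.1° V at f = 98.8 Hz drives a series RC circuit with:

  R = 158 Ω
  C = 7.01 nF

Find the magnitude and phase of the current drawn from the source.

Step 1 — Angular frequency: ω = 2π·f = 2π·98.8 = 620.8 rad/s.
Step 2 — Component impedances:
  R: Z = R = 158 Ω
  C: Z = 1/(jωC) = -j/(ω·C) = 0 - j2.298e+05 Ω
Step 3 — Series combination: Z_total = R + C = 158 - j2.298e+05 Ω = 2.298e+05∠-90.0° Ω.
Step 4 — Source phasor: V = 24∠-168.1° V = -23.48 - j4.949 V.
Step 5 — Ohm's law: I = V / Z_total = (-23.48 - j4.949) / (158 - j2.298e+05) = 2.147e-05 - j0.0001022 A.
Step 6 — Convert to polar: |I| = 0.0001044 A, ∠I = -78.1°.

I = 0.0001044∠-78.1° A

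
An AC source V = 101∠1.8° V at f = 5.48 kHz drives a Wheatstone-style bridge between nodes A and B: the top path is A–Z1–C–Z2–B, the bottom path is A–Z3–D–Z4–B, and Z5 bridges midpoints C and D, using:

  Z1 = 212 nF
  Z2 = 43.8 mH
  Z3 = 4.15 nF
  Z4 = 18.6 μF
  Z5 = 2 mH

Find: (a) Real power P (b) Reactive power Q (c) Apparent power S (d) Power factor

Step 1 — Angular frequency: ω = 2π·f = 2π·5480 = 3.443e+04 rad/s.
Step 2 — Component impedances:
  Z1: Z = 1/(jωC) = -j/(ω·C) = 0 - j137 Ω
  Z2: Z = jωL = j·3.443e+04·0.0438 = 0 + j1508 Ω
  Z3: Z = 1/(jωC) = -j/(ω·C) = 0 - j6998 Ω
  Z4: Z = 1/(jωC) = -j/(ω·C) = 0 - j1.561 Ω
  Z5: Z = jωL = j·3.443e+04·0.002 = 0 + j68.86 Ω
Step 3 — Bridge requires nodal analysis (the Z5 bridge couples midpoints C and D, so the two paths cannot be reduced to a simple series/parallel combination). Setting node B to ground and injecting 1 A at node A, the 3-node admittance system at A, C, D solves to V_A = Z_AB = 0 - j71.85 Ω = 71.85∠-90.0° Ω.
Step 4 — Source phasor: V = 101∠1.8° V = 101 + j3.172 V.
Step 5 — Current: I = V / Z = -0.04415 + j1.405 A = 1.406∠91.8° A.
Step 6 — Complex power: S = V·I* = 0 - j142 VA.
Step 7 — Real power: P = Re(S) = 0 W.
Step 8 — Reactive power: Q = Im(S) = -142 VAR.
Step 9 — Apparent power: |S| = 142 VA.
Step 10 — Power factor: PF = P/|S| = 0 (leading).

(a) P = 0 W  (b) Q = -142 VAR  (c) S = 142 VA  (d) PF = 0 (leading)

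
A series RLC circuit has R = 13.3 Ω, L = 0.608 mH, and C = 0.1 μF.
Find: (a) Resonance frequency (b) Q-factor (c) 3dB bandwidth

Step 1 — Resonance: ω₀ = 1/√(LC) = 1/√(0.000608·1e-07) = 1.282e+05 rad/s.
Step 2 — f₀ = ω₀/(2π) = 2.041e+04 Hz.
Step 3 — Series Q: Q = ω₀L/R = 1.282e+05·0.000608/13.3 = 5.863.
Step 4 — Bandwidth: Δω = ω₀/Q = 2.188e+04 rad/s; BW = Δω/(2π) = 3482 Hz.

(a) f₀ = 2.041e+04 Hz  (b) Q = 5.863  (c) BW = 3482 Hz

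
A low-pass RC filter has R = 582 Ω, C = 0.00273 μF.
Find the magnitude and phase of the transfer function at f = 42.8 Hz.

Step 1 — Angular frequency: ω = 2π·42.8 = 268.9 rad/s.
Step 2 — Transfer function: H(jω) = 1/(1 + jωRC).
Step 3 — Denominator: 1 + jωRC = 1 + j·268.9·582·2.73e-09 = 1 + j0.0004273.
Step 4 — H = 1 - j0.0004273.
Step 5 — Magnitude: |H| = 1 (-0.0 dB); phase: φ = -0.0°.

|H| = 1 (-0.0 dB), φ = -0.0°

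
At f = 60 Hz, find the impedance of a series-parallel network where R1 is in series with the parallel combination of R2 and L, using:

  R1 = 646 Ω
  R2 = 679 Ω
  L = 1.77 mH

Step 1 — Angular frequency: ω = 2π·f = 2π·60 = 377 rad/s.
Step 2 — Component impedances:
  R1: Z = R = 646 Ω
  R2: Z = R = 679 Ω
  L: Z = jωL = j·377·0.00177 = 0 + j0.6673 Ω
Step 3 — Parallel branch: R2 || L = 1/(1/R2 + 1/L) = 0.0006558 + j0.6673 Ω.
Step 4 — Series with R1: Z_total = R1 + (R2 || L) = 646 + j0.6673 Ω = 646∠0.1° Ω.

Z = 646 + j0.6673 Ω = 646∠0.1° Ω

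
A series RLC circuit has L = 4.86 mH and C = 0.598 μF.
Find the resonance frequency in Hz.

Step 1 — Resonance condition Im(Z)=0 gives ω₀ = 1/√(LC).
Step 2 — ω₀ = 1/√(0.00486·5.98e-07) = 1.855e+04 rad/s.
Step 3 — f₀ = ω₀/(2π) = 2952 Hz.

f₀ = 2952 Hz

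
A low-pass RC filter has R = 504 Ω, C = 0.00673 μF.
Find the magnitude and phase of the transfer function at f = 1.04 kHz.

Step 1 — Angular frequency: ω = 2π·1040 = 6535 rad/s.
Step 2 — Transfer function: H(jω) = 1/(1 + jωRC).
Step 3 — Denominator: 1 + jωRC = 1 + j·6535·504·6.73e-09 = 1 + j0.02216.
Step 4 — H = 0.9995 - j0.02215.
Step 5 — Magnitude: |H| = 0.9998 (-0.0 dB); phase: φ = -1.3°.

|H| = 0.9998 (-0.0 dB), φ = -1.3°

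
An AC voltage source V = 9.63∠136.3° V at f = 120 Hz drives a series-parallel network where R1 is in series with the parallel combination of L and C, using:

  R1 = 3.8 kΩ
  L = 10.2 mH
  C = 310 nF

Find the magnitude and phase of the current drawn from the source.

Step 1 — Angular frequency: ω = 2π·f = 2π·120 = 754 rad/s.
Step 2 — Component impedances:
  R1: Z = R = 3800 Ω
  L: Z = jωL = j·754·0.0102 = 0 + j7.691 Ω
  C: Z = 1/(jωC) = -j/(ω·C) = 0 - j4278 Ω
Step 3 — Parallel branch: L || C = 1/(1/L + 1/C) = 0 + j7.704 Ω.
Step 4 — Series with R1: Z_total = R1 + (L || C) = 3800 + j7.704 Ω = 3800∠0.1° Ω.
Step 5 — Source phasor: V = 9.63∠136.3° V = -6.962 + j6.653 V.
Step 6 — Ohm's law: I = V / Z_total = (-6.962 + j6.653) / (3800 + j7.704) = -0.001829 + j0.001755 A.
Step 7 — Convert to polar: |I| = 0.002534 A, ∠I = 136.2°.

I = 0.002534∠136.2° A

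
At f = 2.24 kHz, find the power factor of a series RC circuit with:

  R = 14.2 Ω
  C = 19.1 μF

Step 1 — Angular frequency: ω = 2π·f = 2π·2240 = 1.407e+04 rad/s.
Step 2 — Component impedances:
  R: Z = R = 14.2 Ω
  C: Z = 1/(jωC) = -j/(ω·C) = 0 - j3.72 Ω
Step 3 — Series combination: Z_total = R + C = 14.2 - j3.72 Ω = 14.68∠-14.7° Ω.
Step 4 — Power factor: PF = cos(φ) = Re(Z)/|Z| = 14.2/14.679 = 0.9674.
Step 5 — Type: Im(Z) = -3.72 ⇒ leading (phase φ = -14.7°).

PF = 0.9674 (leading, φ = -14.7°)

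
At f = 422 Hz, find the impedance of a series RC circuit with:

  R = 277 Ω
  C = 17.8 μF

Step 1 — Angular frequency: ω = 2π·f = 2π·422 = 2652 rad/s.
Step 2 — Component impedances:
  R: Z = R = 277 Ω
  C: Z = 1/(jωC) = -j/(ω·C) = 0 - j21.19 Ω
Step 3 — Series combination: Z_total = R + C = 277 - j21.19 Ω = 277.8∠-4.4° Ω.

Z = 277 - j21.19 Ω = 277.8∠-4.4° Ω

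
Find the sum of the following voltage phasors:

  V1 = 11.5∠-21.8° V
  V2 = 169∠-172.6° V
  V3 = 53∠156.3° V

Step 1 — Convert each phasor to rectangular form:
  V1 = 11.5·(cos(-21.8°) + j·sin(-21.8°)) = 10.68 - j4.271 V
  V2 = 169·(cos(-172.6°) + j·sin(-172.6°)) = -167.6 - j21.77 V
  V3 = 53·(cos(156.3°) + j·sin(156.3°)) = -48.53 + j21.3 V
Step 2 — Sum components: V_total = -205.4 - j4.734 V.
Step 3 — Convert to polar: |V_total| = 205.5 V, ∠V_total = -178.7°.

V_total = 205.5∠-178.7° V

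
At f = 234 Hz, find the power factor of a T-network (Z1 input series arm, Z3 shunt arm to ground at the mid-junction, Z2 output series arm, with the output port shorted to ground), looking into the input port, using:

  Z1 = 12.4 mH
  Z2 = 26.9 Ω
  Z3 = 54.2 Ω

Step 1 — Angular frequency: ω = 2π·f = 2π·234 = 1470 rad/s.
Step 2 — Component impedances:
  Z1: Z = jωL = j·1470·0.0124 = 0 + j18.23 Ω
  Z2: Z = R = 26.9 Ω
  Z3: Z = R = 54.2 Ω
Step 3 — With the output port shorted to ground, the output series arm Z2 runs from the junction to ground; the shunt arm Z3 also runs from the junction to ground. They appear in parallel: Z3 || Z2 = 17.98 Ω.
Step 4 — Series with input arm Z1: Z_in = Z1 + (Z3 || Z2) = 17.98 + j18.23 Ω = 25.6∠45.4° Ω.
Step 5 — Power factor: PF = cos(φ) = Re(Z)/|Z| = 17.9776/25.6042 = 0.7021.
Step 6 — Type: Im(Z) = 18.23 ⇒ lagging (phase φ = 45.4°).

PF = 0.7021 (lagging, φ = 45.4°)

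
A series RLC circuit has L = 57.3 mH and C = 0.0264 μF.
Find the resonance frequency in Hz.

Step 1 — Resonance condition Im(Z)=0 gives ω₀ = 1/√(LC).
Step 2 — ω₀ = 1/√(0.0573·2.64e-08) = 2.571e+04 rad/s.
Step 3 — f₀ = ω₀/(2π) = 4092 Hz.

f₀ = 4092 Hz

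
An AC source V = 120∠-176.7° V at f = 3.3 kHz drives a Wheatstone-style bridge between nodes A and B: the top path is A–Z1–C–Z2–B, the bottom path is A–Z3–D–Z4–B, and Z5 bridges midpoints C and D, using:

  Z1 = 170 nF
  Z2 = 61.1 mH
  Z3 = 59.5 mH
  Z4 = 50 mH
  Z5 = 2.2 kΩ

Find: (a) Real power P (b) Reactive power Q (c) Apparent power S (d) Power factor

Step 1 — Angular frequency: ω = 2π·f = 2π·3300 = 2.073e+04 rad/s.
Step 2 — Component impedances:
  Z1: Z = 1/(jωC) = -j/(ω·C) = 0 - j283.7 Ω
  Z2: Z = jωL = j·2.073e+04·0.0611 = 0 + j1267 Ω
  Z3: Z = jωL = j·2.073e+04·0.0595 = 0 + j1234 Ω
  Z4: Z = jωL = j·2.073e+04·0.05 = 0 + j1037 Ω
  Z5: Z = R = 2200 Ω
Step 3 — Bridge requires nodal analysis (the Z5 bridge couples midpoints C and D, so the two paths cannot be reduced to a simple series/parallel combination). Setting node B to ground and injecting 1 A at node A, the 3-node admittance system at A, C, D solves to V_A = Z_AB = 135.4 + j644.7 Ω = 658.7∠78.1° Ω.
Step 4 — Source phasor: V = 120∠-176.7° V = -119.8 - j6.908 V.
Step 5 — Current: I = V / Z = -0.04765 + j0.1758 A = 0.1822∠105.2° A.
Step 6 — Complex power: S = V·I* = 4.494 + j21.39 VA.
Step 7 — Real power: P = Re(S) = 4.494 W.
Step 8 — Reactive power: Q = Im(S) = 21.39 VAR.
Step 9 — Apparent power: |S| = 21.86 VA.
Step 10 — Power factor: PF = P/|S| = 0.2056 (lagging).

(a) P = 4.494 W  (b) Q = 21.39 VAR  (c) S = 21.86 VA  (d) PF = 0.2056 (lagging)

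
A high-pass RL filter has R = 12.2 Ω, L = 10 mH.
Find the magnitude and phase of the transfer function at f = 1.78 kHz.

Step 1 — Angular frequency: ω = 2π·1780 = 1.118e+04 rad/s.
Step 2 — Transfer function: H(jω) = jωL/(R + jωL).
Step 3 — Numerator jωL = j·111.8; denominator R + jωL = 12.2 + j111.8.
Step 4 — H = 0.9882 + j0.1078.
Step 5 — Magnitude: |H| = 0.9941 (-0.1 dB); phase: φ = 6.2°.

|H| = 0.9941 (-0.1 dB), φ = 6.2°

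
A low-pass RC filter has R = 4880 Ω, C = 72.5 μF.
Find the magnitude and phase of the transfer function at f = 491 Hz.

Step 1 — Angular frequency: ω = 2π·491 = 3085 rad/s.
Step 2 — Transfer function: H(jω) = 1/(1 + jωRC).
Step 3 — Denominator: 1 + jωRC = 1 + j·3085·4880·7.25e-05 = 1 + j1091.
Step 4 — H = 8.394e-07 - j0.0009162.
Step 5 — Magnitude: |H| = 0.0009162 (-60.8 dB); phase: φ = -89.9°.

|H| = 0.0009162 (-60.8 dB), φ = -89.9°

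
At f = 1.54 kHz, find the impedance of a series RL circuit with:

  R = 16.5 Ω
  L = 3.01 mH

Step 1 — Angular frequency: ω = 2π·f = 2π·1540 = 9676 rad/s.
Step 2 — Component impedances:
  R: Z = R = 16.5 Ω
  L: Z = jωL = j·9676·0.00301 = 0 + j29.13 Ω
Step 3 — Series combination: Z_total = R + L = 16.5 + j29.13 Ω = 33.47∠60.5° Ω.

Z = 16.5 + j29.13 Ω = 33.47∠60.5° Ω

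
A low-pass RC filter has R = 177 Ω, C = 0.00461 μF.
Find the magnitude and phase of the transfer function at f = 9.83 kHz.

Step 1 — Angular frequency: ω = 2π·9830 = 6.176e+04 rad/s.
Step 2 — Transfer function: H(jω) = 1/(1 + jωRC).
Step 3 — Denominator: 1 + jωRC = 1 + j·6.176e+04·177·4.61e-09 = 1 + j0.0504.
Step 4 — H = 0.9975 - j0.05027.
Step 5 — Magnitude: |H| = 0.9987 (-0.0 dB); phase: φ = -2.9°.

|H| = 0.9987 (-0.0 dB), φ = -2.9°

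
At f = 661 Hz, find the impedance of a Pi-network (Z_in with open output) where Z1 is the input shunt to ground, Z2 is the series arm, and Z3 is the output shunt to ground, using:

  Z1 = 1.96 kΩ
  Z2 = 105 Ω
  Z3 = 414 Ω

Step 1 — Angular frequency: ω = 2π·f = 2π·661 = 4153 rad/s.
Step 2 — Component impedances:
  Z1: Z = R = 1960 Ω
  Z2: Z = R = 105 Ω
  Z3: Z = R = 414 Ω
Step 3 — With open output, the series arm Z2 and the output shunt Z3 appear in series to ground: Z2 + Z3 = 519 Ω.
Step 4 — Parallel with input shunt Z1: Z_in = Z1 || (Z2 + Z3) = 410.3 Ω = 410.3∠0.0° Ω.

Z = 410.3 Ω = 410.3∠0.0° Ω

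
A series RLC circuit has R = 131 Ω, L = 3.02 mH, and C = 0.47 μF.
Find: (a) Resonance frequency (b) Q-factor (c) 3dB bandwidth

Step 1 — Resonance condition Im(Z)=0 gives ω₀ = 1/√(LC).
Step 2 — ω₀ = 1/√(0.00302·4.7e-07) = 2.654e+04 rad/s.
Step 3 — f₀ = ω₀/(2π) = 4224 Hz.
Step 4 — Series Q: Q = ω₀L/R = 2.654e+04·0.00302/131 = 0.6119.
Step 5 — 3dB bandwidth: Δω = ω₀/Q = 4.338e+04 rad/s; BW = Δω/(2π) = 6904 Hz.

(a) f₀ = 4224 Hz  (b) Q = 0.6119  (c) BW = 6904 Hz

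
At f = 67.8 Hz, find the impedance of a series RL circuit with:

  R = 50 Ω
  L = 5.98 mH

Step 1 — Angular frequency: ω = 2π·f = 2π·67.8 = 426 rad/s.
Step 2 — Component impedances:
  R: Z = R = 50 Ω
  L: Z = jωL = j·426·0.00598 = 0 + j2.547 Ω
Step 3 — Series combination: Z_total = R + L = 50 + j2.547 Ω = 50.06∠2.9° Ω.

Z = 50 + j2.547 Ω = 50.06∠2.9° Ω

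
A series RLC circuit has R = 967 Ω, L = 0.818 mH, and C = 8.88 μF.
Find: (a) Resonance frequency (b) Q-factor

Step 1 — Resonance condition Im(Z)=0 gives ω₀ = 1/√(LC).
Step 2 — ω₀ = 1/√(0.000818·8.88e-06) = 1.173e+04 rad/s.
Step 3 — f₀ = ω₀/(2π) = 1867 Hz.
Step 4 — Series Q: Q = ω₀L/R = 1.173e+04·0.000818/967 = 0.009925.

(a) f₀ = 1867 Hz  (b) Q = 0.009925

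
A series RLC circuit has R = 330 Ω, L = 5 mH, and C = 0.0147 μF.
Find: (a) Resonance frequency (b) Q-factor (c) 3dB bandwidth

Step 1 — Resonance: ω₀ = 1/√(LC) = 1/√(0.005·1.47e-08) = 1.166e+05 rad/s.
Step 2 — f₀ = ω₀/(2π) = 1.856e+04 Hz.
Step 3 — Series Q: Q = ω₀L/R = 1.166e+05·0.005/330 = 1.767.
Step 4 — Bandwidth: Δω = ω₀/Q = 6.6e+04 rad/s; BW = Δω/(2π) = 1.05e+04 Hz.

(a) f₀ = 1.856e+04 Hz  (b) Q = 1.767  (c) BW = 1.05e+04 Hz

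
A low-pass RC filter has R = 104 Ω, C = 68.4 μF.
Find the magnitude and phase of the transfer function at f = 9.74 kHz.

Step 1 — Angular frequency: ω = 2π·9740 = 6.12e+04 rad/s.
Step 2 — Transfer function: H(jω) = 1/(1 + jωRC).
Step 3 — Denominator: 1 + jωRC = 1 + j·6.12e+04·104·6.84e-05 = 1 + j435.3.
Step 4 — H = 5.276e-06 - j0.002297.
Step 5 — Magnitude: |H| = 0.002297 (-52.8 dB); phase: φ = -89.9°.

|H| = 0.002297 (-52.8 dB), φ = -89.9°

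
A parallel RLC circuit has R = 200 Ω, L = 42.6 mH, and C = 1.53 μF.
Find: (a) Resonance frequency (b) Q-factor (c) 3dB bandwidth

Step 1 — Resonance: ω₀ = 1/√(LC) = 1/√(0.0426·1.53e-06) = 3917 rad/s.
Step 2 — f₀ = ω₀/(2π) = 623.4 Hz.
Step 3 — Parallel Q: Q = R/(ω₀L) = 200/(3917·0.0426) = 1.199.
Step 4 — Bandwidth: Δω = ω₀/Q = 3268 rad/s; BW = Δω/(2π) = 520.1 Hz.

(a) f₀ = 623.4 Hz  (b) Q = 1.199  (c) BW = 520.1 Hz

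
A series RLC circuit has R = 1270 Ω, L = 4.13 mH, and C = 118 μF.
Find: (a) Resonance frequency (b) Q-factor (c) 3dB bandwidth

Step 1 — Resonance condition Im(Z)=0 gives ω₀ = 1/√(LC).
Step 2 — ω₀ = 1/√(0.00413·0.000118) = 1432 rad/s.
Step 3 — f₀ = ω₀/(2π) = 228 Hz.
Step 4 — Series Q: Q = ω₀L/R = 1432·0.00413/1270 = 0.004658.
Step 5 — 3dB bandwidth: Δω = ω₀/Q = 3.075e+05 rad/s; BW = Δω/(2π) = 4.894e+04 Hz.

(a) f₀ = 228 Hz  (b) Q = 0.004658  (c) BW = 4.894e+04 Hz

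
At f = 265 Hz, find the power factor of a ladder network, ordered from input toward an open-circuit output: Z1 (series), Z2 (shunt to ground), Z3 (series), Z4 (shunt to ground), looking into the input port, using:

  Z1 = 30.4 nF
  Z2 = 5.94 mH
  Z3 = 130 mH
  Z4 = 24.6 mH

Step 1 — Angular frequency: ω = 2π·f = 2π·265 = 1665 rad/s.
Step 2 — Component impedances:
  Z1: Z = 1/(jωC) = -j/(ω·C) = 0 - j1.976e+04 Ω
  Z2: Z = jωL = j·1665·0.00594 = 0 + j9.89 Ω
  Z3: Z = jωL = j·1665·0.13 = 0 + j216.5 Ω
  Z4: Z = jωL = j·1665·0.0246 = 0 + j40.96 Ω
Step 3 — Ladder network (open output): work backward from the far end, alternating series and parallel combinations. Z_in = 0 - j1.975e+04 Ω = 1.975e+04∠-90.0° Ω.
Step 4 — Power factor: PF = cos(φ) = Re(Z)/|Z| = 0/1.975e+04 = 0.
Step 5 — Type: Im(Z) = -1.975e+04 ⇒ leading (phase φ = -90.0°).

PF = 0 (leading, φ = -90.0°)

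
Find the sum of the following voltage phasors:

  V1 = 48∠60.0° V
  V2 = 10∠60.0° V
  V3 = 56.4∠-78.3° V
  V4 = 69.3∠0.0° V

Step 1 — Convert each phasor to rectangular form:
  V1 = 48·(cos(60.0°) + j·sin(60.0°)) = 24 + j41.57 V
  V2 = 10·(cos(60.0°) + j·sin(60.0°)) = 5 + j8.66 V
  V3 = 56.4·(cos(-78.3°) + j·sin(-78.3°)) = 11.44 - j55.23 V
  V4 = 69.3·(cos(0.0°) + j·sin(0.0°)) = 69.3 V
Step 2 — Sum components: V_total = 109.7 - j4.999 V.
Step 3 — Convert to polar: |V_total| = 109.9 V, ∠V_total = -2.6°.

V_total = 109.9∠-2.6° V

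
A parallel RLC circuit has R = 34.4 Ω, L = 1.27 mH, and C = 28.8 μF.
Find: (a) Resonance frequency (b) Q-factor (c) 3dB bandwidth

Step 1 — Resonance: ω₀ = 1/√(LC) = 1/√(0.00127·2.88e-05) = 5229 rad/s.
Step 2 — f₀ = ω₀/(2π) = 832.2 Hz.
Step 3 — Parallel Q: Q = R/(ω₀L) = 34.4/(5229·0.00127) = 5.18.
Step 4 — Bandwidth: Δω = ω₀/Q = 1009 rad/s; BW = Δω/(2π) = 160.6 Hz.

(a) f₀ = 832.2 Hz  (b) Q = 5.18  (c) BW = 160.6 Hz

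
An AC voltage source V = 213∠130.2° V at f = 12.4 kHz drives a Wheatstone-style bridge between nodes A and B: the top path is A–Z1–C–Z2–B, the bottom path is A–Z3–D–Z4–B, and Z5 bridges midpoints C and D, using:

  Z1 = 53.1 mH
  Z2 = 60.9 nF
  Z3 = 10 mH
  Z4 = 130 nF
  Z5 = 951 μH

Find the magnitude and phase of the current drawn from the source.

Step 1 — Angular frequency: ω = 2π·f = 2π·1.24e+04 = 7.791e+04 rad/s.
Step 2 — Component impedances:
  Z1: Z = jωL = j·7.791e+04·0.0531 = 0 + j4137 Ω
  Z2: Z = 1/(jωC) = -j/(ω·C) = 0 - j210.8 Ω
  Z3: Z = jωL = j·7.791e+04·0.01 = 0 + j779.1 Ω
  Z4: Z = 1/(jωC) = -j/(ω·C) = 0 - j98.73 Ω
  Z5: Z = jωL = j·7.791e+04·0.000951 = 0 + j74.09 Ω
Step 3 — Bridge requires nodal analysis (the Z5 bridge couples midpoints C and D, so the two paths cannot be reduced to a simple series/parallel combination). Setting node B to ground and injecting 1 A at node A, the 3-node admittance system at A, C, D solves to V_A = Z_AB = 0 + j590.9 Ω = 590.9∠90.0° Ω.
Step 4 — Source phasor: V = 213∠130.2° V = -137.5 + j162.7 V.
Step 5 — Ohm's law: I = V / Z_total = (-137.5 + j162.7) / (0 + j590.9) = 0.2753 + j0.2327 A.
Step 6 — Convert to polar: |I| = 0.3605 A, ∠I = 40.2°.

I = 0.3605∠40.2° A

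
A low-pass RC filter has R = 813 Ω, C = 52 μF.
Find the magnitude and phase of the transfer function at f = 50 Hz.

Step 1 — Angular frequency: ω = 2π·50 = 314.2 rad/s.
Step 2 — Transfer function: H(jω) = 1/(1 + jωRC).
Step 3 — Denominator: 1 + jωRC = 1 + j·314.2·813·5.2e-05 = 1 + j13.28.
Step 4 — H = 0.005637 - j0.07487.
Step 5 — Magnitude: |H| = 0.07508 (-22.5 dB); phase: φ = -85.7°.

|H| = 0.07508 (-22.5 dB), φ = -85.7°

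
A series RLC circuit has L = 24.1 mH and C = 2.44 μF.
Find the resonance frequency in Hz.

Step 1 — Resonance condition Im(Z)=0 gives ω₀ = 1/√(LC).
Step 2 — ω₀ = 1/√(0.0241·2.44e-06) = 4124 rad/s.
Step 3 — f₀ = ω₀/(2π) = 656.3 Hz.

f₀ = 656.3 Hz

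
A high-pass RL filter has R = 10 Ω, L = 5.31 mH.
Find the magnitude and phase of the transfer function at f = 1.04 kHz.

Step 1 — Angular frequency: ω = 2π·1040 = 6535 rad/s.
Step 2 — Transfer function: H(jω) = jωL/(R + jωL).
Step 3 — Numerator jωL = j·34.7; denominator R + jωL = 10 + j34.7.
Step 4 — H = 0.9233 + j0.2661.
Step 5 — Magnitude: |H| = 0.9609 (-0.3 dB); phase: φ = 16.1°.

|H| = 0.9609 (-0.3 dB), φ = 16.1°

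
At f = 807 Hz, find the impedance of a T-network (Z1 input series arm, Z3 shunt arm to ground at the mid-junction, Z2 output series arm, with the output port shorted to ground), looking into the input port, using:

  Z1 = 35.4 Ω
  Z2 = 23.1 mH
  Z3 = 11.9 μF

Step 1 — Angular frequency: ω = 2π·f = 2π·807 = 5071 rad/s.
Step 2 — Component impedances:
  Z1: Z = R = 35.4 Ω
  Z2: Z = jωL = j·5071·0.0231 = 0 + j117.1 Ω
  Z3: Z = 1/(jωC) = -j/(ω·C) = 0 - j16.57 Ω
Step 3 — With the output port shorted to ground, the output series arm Z2 runs from the junction to ground; the shunt arm Z3 also runs from the junction to ground. They appear in parallel: Z3 || Z2 = 0 - j19.3 Ω.
Step 4 — Series with input arm Z1: Z_in = Z1 + (Z3 || Z2) = 35.4 - j19.3 Ω = 40.32∠-28.6° Ω.

Z = 35.4 - j19.3 Ω = 40.32∠-28.6° Ω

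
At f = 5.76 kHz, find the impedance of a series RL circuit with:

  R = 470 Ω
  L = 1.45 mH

Step 1 — Angular frequency: ω = 2π·f = 2π·5760 = 3.619e+04 rad/s.
Step 2 — Component impedances:
  R: Z = R = 470 Ω
  L: Z = jωL = j·3.619e+04·0.00145 = 0 + j52.48 Ω
Step 3 — Series combination: Z_total = R + L = 470 + j52.48 Ω = 472.9∠6.4° Ω.

Z = 470 + j52.48 Ω = 472.9∠6.4° Ω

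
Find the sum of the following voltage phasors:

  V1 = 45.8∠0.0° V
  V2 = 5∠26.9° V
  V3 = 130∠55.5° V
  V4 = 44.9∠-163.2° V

Step 1 — Convert each phasor to rectangular form:
  V1 = 45.8·(cos(0.0°) + j·sin(0.0°)) = 45.8 V
  V2 = 5·(cos(26.9°) + j·sin(26.9°)) = 4.459 + j2.262 V
  V3 = 130·(cos(55.5°) + j·sin(55.5°)) = 73.63 + j107.1 V
  V4 = 44.9·(cos(-163.2°) + j·sin(-163.2°)) = -42.98 - j12.98 V
Step 2 — Sum components: V_total = 80.91 + j96.42 V.
Step 3 — Convert to polar: |V_total| = 125.9 V, ∠V_total = 50.0°.

V_total = 125.9∠50.0° V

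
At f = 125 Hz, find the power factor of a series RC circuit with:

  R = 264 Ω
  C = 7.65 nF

Step 1 — Angular frequency: ω = 2π·f = 2π·125 = 785.4 rad/s.
Step 2 — Component impedances:
  R: Z = R = 264 Ω
  C: Z = 1/(jωC) = -j/(ω·C) = 0 - j1.664e+05 Ω
Step 3 — Series combination: Z_total = R + C = 264 - j1.664e+05 Ω = 1.664e+05∠-89.9° Ω.
Step 4 — Power factor: PF = cos(φ) = Re(Z)/|Z| = 264/1.6644e+05 = 0.001586.
Step 5 — Type: Im(Z) = -1.664e+05 ⇒ leading (phase φ = -89.9°).

PF = 0.001586 (leading, φ = -89.9°)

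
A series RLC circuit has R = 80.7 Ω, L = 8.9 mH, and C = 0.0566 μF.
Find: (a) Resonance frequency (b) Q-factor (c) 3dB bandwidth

Step 1 — Resonance condition Im(Z)=0 gives ω₀ = 1/√(LC).
Step 2 — ω₀ = 1/√(0.0089·5.66e-08) = 4.456e+04 rad/s.
Step 3 — f₀ = ω₀/(2π) = 7091 Hz.
Step 4 — Series Q: Q = ω₀L/R = 4.456e+04·0.0089/80.7 = 4.914.
Step 5 — 3dB bandwidth: Δω = ω₀/Q = 9067 rad/s; BW = Δω/(2π) = 1443 Hz.

(a) f₀ = 7091 Hz  (b) Q = 4.914  (c) BW = 1443 Hz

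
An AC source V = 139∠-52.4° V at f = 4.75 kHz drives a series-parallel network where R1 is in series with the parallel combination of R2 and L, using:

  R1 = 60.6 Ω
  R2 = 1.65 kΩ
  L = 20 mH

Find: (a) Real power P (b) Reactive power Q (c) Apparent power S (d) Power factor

Step 1 — Angular frequency: ω = 2π·f = 2π·4750 = 2.985e+04 rad/s.
Step 2 — Component impedances:
  R1: Z = R = 60.6 Ω
  R2: Z = R = 1650 Ω
  L: Z = jωL = j·2.985e+04·0.02 = 0 + j596.9 Ω
Step 3 — Parallel branch: R2 || L = 1/(1/R2 + 1/L) = 190.9 + j527.8 Ω.
Step 4 — Series with R1: Z_total = R1 + (R2 || L) = 251.5 + j527.8 Ω = 584.7∠64.5° Ω.
Step 5 — Source phasor: V = 139∠-52.4° V = 84.81 - j110.1 V.
Step 6 — Current: I = V / Z = -0.1076 - j0.212 A = 0.2377∠-116.9° A.
Step 7 — Complex power: S = V·I* = 14.22 + j29.83 VA.
Step 8 — Real power: P = Re(S) = 14.22 W.
Step 9 — Reactive power: Q = Im(S) = 29.83 VAR.
Step 10 — Apparent power: |S| = 33.04 VA.
Step 11 — Power factor: PF = P/|S| = 0.4302 (lagging).

(a) P = 14.22 W  (b) Q = 29.83 VAR  (c) S = 33.04 VA  (d) PF = 0.4302 (lagging)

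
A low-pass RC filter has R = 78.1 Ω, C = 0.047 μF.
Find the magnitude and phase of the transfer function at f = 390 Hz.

Step 1 — Angular frequency: ω = 2π·390 = 2450 rad/s.
Step 2 — Transfer function: H(jω) = 1/(1 + jωRC).
Step 3 — Denominator: 1 + jωRC = 1 + j·2450·78.1·4.7e-08 = 1 + j0.008995.
Step 4 — H = 0.9999 - j0.008994.
Step 5 — Magnitude: |H| = 1 (-0.0 dB); phase: φ = -0.5°.

|H| = 1 (-0.0 dB), φ = -0.5°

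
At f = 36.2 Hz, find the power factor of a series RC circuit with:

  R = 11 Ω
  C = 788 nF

Step 1 — Angular frequency: ω = 2π·f = 2π·36.2 = 227.5 rad/s.
Step 2 — Component impedances:
  R: Z = R = 11 Ω
  C: Z = 1/(jωC) = -j/(ω·C) = 0 - j5579 Ω
Step 3 — Series combination: Z_total = R + C = 11 - j5579 Ω = 5579∠-89.9° Ω.
Step 4 — Power factor: PF = cos(φ) = Re(Z)/|Z| = 11/5579 = 0.001972.
Step 5 — Type: Im(Z) = -5579 ⇒ leading (phase φ = -89.9°).

PF = 0.001972 (leading, φ = -89.9°)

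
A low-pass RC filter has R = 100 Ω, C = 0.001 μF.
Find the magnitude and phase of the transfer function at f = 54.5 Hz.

Step 1 — Angular frequency: ω = 2π·54.5 = 342.4 rad/s.
Step 2 — Transfer function: H(jω) = 1/(1 + jωRC).
Step 3 — Denominator: 1 + jωRC = 1 + j·342.4·100·1e-09 = 1 + j3.424e-05.
Step 4 — H = 1 - j3.424e-05.
Step 5 — Magnitude: |H| = 1 (-0.0 dB); phase: φ = -0.0°.

|H| = 1 (-0.0 dB), φ = -0.0°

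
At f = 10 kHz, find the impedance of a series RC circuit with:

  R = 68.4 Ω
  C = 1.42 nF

Step 1 — Angular frequency: ω = 2π·f = 2π·1e+04 = 6.283e+04 rad/s.
Step 2 — Component impedances:
  R: Z = R = 68.4 Ω
  C: Z = 1/(jωC) = -j/(ω·C) = 0 - j1.121e+04 Ω
Step 3 — Series combination: Z_total = R + C = 68.4 - j1.121e+04 Ω = 1.121e+04∠-89.7° Ω.

Z = 68.4 - j1.121e+04 Ω = 1.121e+04∠-89.7° Ω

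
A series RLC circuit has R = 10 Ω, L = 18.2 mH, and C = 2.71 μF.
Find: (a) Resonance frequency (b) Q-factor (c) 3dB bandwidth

Step 1 — Resonance: ω₀ = 1/√(LC) = 1/√(0.0182·2.71e-06) = 4503 rad/s.
Step 2 — f₀ = ω₀/(2π) = 716.6 Hz.
Step 3 — Series Q: Q = ω₀L/R = 4503·0.0182/10 = 8.195.
Step 4 — Bandwidth: Δω = ω₀/Q = 549.5 rad/s; BW = Δω/(2π) = 87.45 Hz.

(a) f₀ = 716.6 Hz  (b) Q = 8.195  (c) BW = 87.45 Hz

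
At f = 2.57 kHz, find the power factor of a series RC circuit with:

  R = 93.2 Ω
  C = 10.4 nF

Step 1 — Angular frequency: ω = 2π·f = 2π·2570 = 1.615e+04 rad/s.
Step 2 — Component impedances:
  R: Z = R = 93.2 Ω
  C: Z = 1/(jωC) = -j/(ω·C) = 0 - j5955 Ω
Step 3 — Series combination: Z_total = R + C = 93.2 - j5955 Ω = 5955∠-89.1° Ω.
Step 4 — Power factor: PF = cos(φ) = Re(Z)/|Z| = 93.2/5955 = 0.01565.
Step 5 — Type: Im(Z) = -5955 ⇒ leading (phase φ = -89.1°).

PF = 0.01565 (leading, φ = -89.1°)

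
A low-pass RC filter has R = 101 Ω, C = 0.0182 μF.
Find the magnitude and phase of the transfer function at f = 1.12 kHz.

Step 1 — Angular frequency: ω = 2π·1120 = 7037 rad/s.
Step 2 — Transfer function: H(jω) = 1/(1 + jωRC).
Step 3 — Denominator: 1 + jωRC = 1 + j·7037·101·1.82e-08 = 1 + j0.01294.
Step 4 — H = 0.9998 - j0.01293.
Step 5 — Magnitude: |H| = 0.9999 (-0.0 dB); phase: φ = -0.7°.

|H| = 0.9999 (-0.0 dB), φ = -0.7°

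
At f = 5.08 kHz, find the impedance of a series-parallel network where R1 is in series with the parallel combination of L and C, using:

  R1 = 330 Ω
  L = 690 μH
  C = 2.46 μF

Step 1 — Angular frequency: ω = 2π·f = 2π·5080 = 3.192e+04 rad/s.
Step 2 — Component impedances:
  R1: Z = R = 330 Ω
  L: Z = jωL = j·3.192e+04·0.00069 = 0 + j22.02 Ω
  C: Z = 1/(jωC) = -j/(ω·C) = 0 - j12.74 Ω
Step 3 — Parallel branch: L || C = 1/(1/L + 1/C) = 0 - j30.2 Ω.
Step 4 — Series with R1: Z_total = R1 + (L || C) = 330 - j30.2 Ω = 331.4∠-5.2° Ω.

Z = 330 - j30.2 Ω = 331.4∠-5.2° Ω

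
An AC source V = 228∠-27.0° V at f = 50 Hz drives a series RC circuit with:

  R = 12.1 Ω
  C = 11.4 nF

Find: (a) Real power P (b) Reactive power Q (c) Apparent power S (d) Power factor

Step 1 — Angular frequency: ω = 2π·f = 2π·50 = 314.2 rad/s.
Step 2 — Component impedances:
  R: Z = R = 12.1 Ω
  C: Z = 1/(jωC) = -j/(ω·C) = 0 - j2.792e+05 Ω
Step 3 — Series combination: Z_total = R + C = 12.1 - j2.792e+05 Ω = 2.792e+05∠-90.0° Ω.
Step 4 — Source phasor: V = 228∠-27.0° V = 203.1 - j103.5 V.
Step 5 — Current: I = V / Z = 0.0003707 + j0.0007275 A = 0.0008166∠63.0° A.
Step 6 — Complex power: S = V·I* = 8.068e-06 - j0.1862 VA.
Step 7 — Real power: P = Re(S) = 8.068e-06 W.
Step 8 — Reactive power: Q = Im(S) = -0.1862 VAR.
Step 9 — Apparent power: |S| = 0.1862 VA.
Step 10 — Power factor: PF = P/|S| = 4.334e-05 (leading).

(a) P = 8.068e-06 W  (b) Q = -0.1862 VAR  (c) S = 0.1862 VA  (d) PF = 4.334e-05 (leading)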